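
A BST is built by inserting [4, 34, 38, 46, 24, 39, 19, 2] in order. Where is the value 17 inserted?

Starting tree (level order): [4, 2, 34, None, None, 24, 38, 19, None, None, 46, None, None, 39]
Insertion path: 4 -> 34 -> 24 -> 19
Result: insert 17 as left child of 19
Final tree (level order): [4, 2, 34, None, None, 24, 38, 19, None, None, 46, 17, None, 39]


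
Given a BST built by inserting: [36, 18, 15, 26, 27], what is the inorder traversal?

Tree insertion order: [36, 18, 15, 26, 27]
Tree (level-order array): [36, 18, None, 15, 26, None, None, None, 27]
Inorder traversal: [15, 18, 26, 27, 36]


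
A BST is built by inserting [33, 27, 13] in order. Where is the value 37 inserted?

Starting tree (level order): [33, 27, None, 13]
Insertion path: 33
Result: insert 37 as right child of 33
Final tree (level order): [33, 27, 37, 13]


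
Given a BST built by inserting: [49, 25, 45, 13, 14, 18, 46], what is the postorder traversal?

Tree insertion order: [49, 25, 45, 13, 14, 18, 46]
Tree (level-order array): [49, 25, None, 13, 45, None, 14, None, 46, None, 18]
Postorder traversal: [18, 14, 13, 46, 45, 25, 49]


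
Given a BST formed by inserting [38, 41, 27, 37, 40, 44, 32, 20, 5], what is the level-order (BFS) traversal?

Tree insertion order: [38, 41, 27, 37, 40, 44, 32, 20, 5]
Tree (level-order array): [38, 27, 41, 20, 37, 40, 44, 5, None, 32]
BFS from the root, enqueuing left then right child of each popped node:
  queue [38] -> pop 38, enqueue [27, 41], visited so far: [38]
  queue [27, 41] -> pop 27, enqueue [20, 37], visited so far: [38, 27]
  queue [41, 20, 37] -> pop 41, enqueue [40, 44], visited so far: [38, 27, 41]
  queue [20, 37, 40, 44] -> pop 20, enqueue [5], visited so far: [38, 27, 41, 20]
  queue [37, 40, 44, 5] -> pop 37, enqueue [32], visited so far: [38, 27, 41, 20, 37]
  queue [40, 44, 5, 32] -> pop 40, enqueue [none], visited so far: [38, 27, 41, 20, 37, 40]
  queue [44, 5, 32] -> pop 44, enqueue [none], visited so far: [38, 27, 41, 20, 37, 40, 44]
  queue [5, 32] -> pop 5, enqueue [none], visited so far: [38, 27, 41, 20, 37, 40, 44, 5]
  queue [32] -> pop 32, enqueue [none], visited so far: [38, 27, 41, 20, 37, 40, 44, 5, 32]
Result: [38, 27, 41, 20, 37, 40, 44, 5, 32]


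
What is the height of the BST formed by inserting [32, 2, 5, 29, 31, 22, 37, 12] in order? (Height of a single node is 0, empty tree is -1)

Insertion order: [32, 2, 5, 29, 31, 22, 37, 12]
Tree (level-order array): [32, 2, 37, None, 5, None, None, None, 29, 22, 31, 12]
Compute height bottom-up (empty subtree = -1):
  height(12) = 1 + max(-1, -1) = 0
  height(22) = 1 + max(0, -1) = 1
  height(31) = 1 + max(-1, -1) = 0
  height(29) = 1 + max(1, 0) = 2
  height(5) = 1 + max(-1, 2) = 3
  height(2) = 1 + max(-1, 3) = 4
  height(37) = 1 + max(-1, -1) = 0
  height(32) = 1 + max(4, 0) = 5
Height = 5


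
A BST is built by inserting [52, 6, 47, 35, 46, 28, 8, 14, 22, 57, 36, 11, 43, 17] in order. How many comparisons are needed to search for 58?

Search path for 58: 52 -> 57
Found: False
Comparisons: 2


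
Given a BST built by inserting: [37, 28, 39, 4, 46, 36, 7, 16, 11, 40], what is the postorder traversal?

Tree insertion order: [37, 28, 39, 4, 46, 36, 7, 16, 11, 40]
Tree (level-order array): [37, 28, 39, 4, 36, None, 46, None, 7, None, None, 40, None, None, 16, None, None, 11]
Postorder traversal: [11, 16, 7, 4, 36, 28, 40, 46, 39, 37]


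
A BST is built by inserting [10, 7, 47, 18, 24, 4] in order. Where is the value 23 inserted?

Starting tree (level order): [10, 7, 47, 4, None, 18, None, None, None, None, 24]
Insertion path: 10 -> 47 -> 18 -> 24
Result: insert 23 as left child of 24
Final tree (level order): [10, 7, 47, 4, None, 18, None, None, None, None, 24, 23]


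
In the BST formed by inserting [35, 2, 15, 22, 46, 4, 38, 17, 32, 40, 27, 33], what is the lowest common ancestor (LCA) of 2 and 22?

Tree insertion order: [35, 2, 15, 22, 46, 4, 38, 17, 32, 40, 27, 33]
Tree (level-order array): [35, 2, 46, None, 15, 38, None, 4, 22, None, 40, None, None, 17, 32, None, None, None, None, 27, 33]
In a BST, the LCA of p=2, q=22 is the first node v on the
root-to-leaf path with p <= v <= q (go left if both < v, right if both > v).
Walk from root:
  at 35: both 2 and 22 < 35, go left
  at 2: 2 <= 2 <= 22, this is the LCA
LCA = 2


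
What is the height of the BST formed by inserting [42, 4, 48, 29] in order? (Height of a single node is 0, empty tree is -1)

Insertion order: [42, 4, 48, 29]
Tree (level-order array): [42, 4, 48, None, 29]
Compute height bottom-up (empty subtree = -1):
  height(29) = 1 + max(-1, -1) = 0
  height(4) = 1 + max(-1, 0) = 1
  height(48) = 1 + max(-1, -1) = 0
  height(42) = 1 + max(1, 0) = 2
Height = 2


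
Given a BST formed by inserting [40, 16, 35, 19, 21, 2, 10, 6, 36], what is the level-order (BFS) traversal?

Tree insertion order: [40, 16, 35, 19, 21, 2, 10, 6, 36]
Tree (level-order array): [40, 16, None, 2, 35, None, 10, 19, 36, 6, None, None, 21]
BFS from the root, enqueuing left then right child of each popped node:
  queue [40] -> pop 40, enqueue [16], visited so far: [40]
  queue [16] -> pop 16, enqueue [2, 35], visited so far: [40, 16]
  queue [2, 35] -> pop 2, enqueue [10], visited so far: [40, 16, 2]
  queue [35, 10] -> pop 35, enqueue [19, 36], visited so far: [40, 16, 2, 35]
  queue [10, 19, 36] -> pop 10, enqueue [6], visited so far: [40, 16, 2, 35, 10]
  queue [19, 36, 6] -> pop 19, enqueue [21], visited so far: [40, 16, 2, 35, 10, 19]
  queue [36, 6, 21] -> pop 36, enqueue [none], visited so far: [40, 16, 2, 35, 10, 19, 36]
  queue [6, 21] -> pop 6, enqueue [none], visited so far: [40, 16, 2, 35, 10, 19, 36, 6]
  queue [21] -> pop 21, enqueue [none], visited so far: [40, 16, 2, 35, 10, 19, 36, 6, 21]
Result: [40, 16, 2, 35, 10, 19, 36, 6, 21]


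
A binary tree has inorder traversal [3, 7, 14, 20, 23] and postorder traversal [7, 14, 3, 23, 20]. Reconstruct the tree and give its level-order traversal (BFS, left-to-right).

Inorder:   [3, 7, 14, 20, 23]
Postorder: [7, 14, 3, 23, 20]
Algorithm: postorder visits root last, so walk postorder right-to-left;
each value is the root of the current inorder slice — split it at that
value, recurse on the right subtree first, then the left.
Recursive splits:
  root=20; inorder splits into left=[3, 7, 14], right=[23]
  root=23; inorder splits into left=[], right=[]
  root=3; inorder splits into left=[], right=[7, 14]
  root=14; inorder splits into left=[7], right=[]
  root=7; inorder splits into left=[], right=[]
Reconstructed level-order: [20, 3, 23, 14, 7]


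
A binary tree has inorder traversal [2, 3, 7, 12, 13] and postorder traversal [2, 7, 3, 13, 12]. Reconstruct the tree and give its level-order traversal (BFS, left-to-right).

Inorder:   [2, 3, 7, 12, 13]
Postorder: [2, 7, 3, 13, 12]
Algorithm: postorder visits root last, so walk postorder right-to-left;
each value is the root of the current inorder slice — split it at that
value, recurse on the right subtree first, then the left.
Recursive splits:
  root=12; inorder splits into left=[2, 3, 7], right=[13]
  root=13; inorder splits into left=[], right=[]
  root=3; inorder splits into left=[2], right=[7]
  root=7; inorder splits into left=[], right=[]
  root=2; inorder splits into left=[], right=[]
Reconstructed level-order: [12, 3, 13, 2, 7]


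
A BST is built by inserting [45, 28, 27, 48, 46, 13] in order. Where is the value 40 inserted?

Starting tree (level order): [45, 28, 48, 27, None, 46, None, 13]
Insertion path: 45 -> 28
Result: insert 40 as right child of 28
Final tree (level order): [45, 28, 48, 27, 40, 46, None, 13]


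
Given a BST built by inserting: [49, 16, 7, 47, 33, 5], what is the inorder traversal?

Tree insertion order: [49, 16, 7, 47, 33, 5]
Tree (level-order array): [49, 16, None, 7, 47, 5, None, 33]
Inorder traversal: [5, 7, 16, 33, 47, 49]


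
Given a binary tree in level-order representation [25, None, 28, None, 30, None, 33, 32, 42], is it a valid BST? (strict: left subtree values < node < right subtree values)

Level-order array: [25, None, 28, None, 30, None, 33, 32, 42]
Validate using subtree bounds (lo, hi): at each node, require lo < value < hi,
then recurse left with hi=value and right with lo=value.
Preorder trace (stopping at first violation):
  at node 25 with bounds (-inf, +inf): OK
  at node 28 with bounds (25, +inf): OK
  at node 30 with bounds (28, +inf): OK
  at node 33 with bounds (30, +inf): OK
  at node 32 with bounds (30, 33): OK
  at node 42 with bounds (33, +inf): OK
No violation found at any node.
Result: Valid BST


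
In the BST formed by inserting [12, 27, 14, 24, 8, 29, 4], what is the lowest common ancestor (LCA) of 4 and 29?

Tree insertion order: [12, 27, 14, 24, 8, 29, 4]
Tree (level-order array): [12, 8, 27, 4, None, 14, 29, None, None, None, 24]
In a BST, the LCA of p=4, q=29 is the first node v on the
root-to-leaf path with p <= v <= q (go left if both < v, right if both > v).
Walk from root:
  at 12: 4 <= 12 <= 29, this is the LCA
LCA = 12


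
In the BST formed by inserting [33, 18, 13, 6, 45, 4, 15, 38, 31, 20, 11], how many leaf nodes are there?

Tree built from: [33, 18, 13, 6, 45, 4, 15, 38, 31, 20, 11]
Tree (level-order array): [33, 18, 45, 13, 31, 38, None, 6, 15, 20, None, None, None, 4, 11]
Rule: A leaf has 0 children.
Per-node child counts:
  node 33: 2 child(ren)
  node 18: 2 child(ren)
  node 13: 2 child(ren)
  node 6: 2 child(ren)
  node 4: 0 child(ren)
  node 11: 0 child(ren)
  node 15: 0 child(ren)
  node 31: 1 child(ren)
  node 20: 0 child(ren)
  node 45: 1 child(ren)
  node 38: 0 child(ren)
Matching nodes: [4, 11, 15, 20, 38]
Count of leaf nodes: 5


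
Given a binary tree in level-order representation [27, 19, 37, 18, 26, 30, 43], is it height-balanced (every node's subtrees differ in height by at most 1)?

Tree (level-order array): [27, 19, 37, 18, 26, 30, 43]
Definition: a tree is height-balanced if, at every node, |h(left) - h(right)| <= 1 (empty subtree has height -1).
Bottom-up per-node check:
  node 18: h_left=-1, h_right=-1, diff=0 [OK], height=0
  node 26: h_left=-1, h_right=-1, diff=0 [OK], height=0
  node 19: h_left=0, h_right=0, diff=0 [OK], height=1
  node 30: h_left=-1, h_right=-1, diff=0 [OK], height=0
  node 43: h_left=-1, h_right=-1, diff=0 [OK], height=0
  node 37: h_left=0, h_right=0, diff=0 [OK], height=1
  node 27: h_left=1, h_right=1, diff=0 [OK], height=2
All nodes satisfy the balance condition.
Result: Balanced


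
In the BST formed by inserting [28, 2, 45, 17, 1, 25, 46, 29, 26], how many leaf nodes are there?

Tree built from: [28, 2, 45, 17, 1, 25, 46, 29, 26]
Tree (level-order array): [28, 2, 45, 1, 17, 29, 46, None, None, None, 25, None, None, None, None, None, 26]
Rule: A leaf has 0 children.
Per-node child counts:
  node 28: 2 child(ren)
  node 2: 2 child(ren)
  node 1: 0 child(ren)
  node 17: 1 child(ren)
  node 25: 1 child(ren)
  node 26: 0 child(ren)
  node 45: 2 child(ren)
  node 29: 0 child(ren)
  node 46: 0 child(ren)
Matching nodes: [1, 26, 29, 46]
Count of leaf nodes: 4


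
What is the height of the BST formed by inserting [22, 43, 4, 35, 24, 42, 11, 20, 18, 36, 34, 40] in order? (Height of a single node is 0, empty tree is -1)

Insertion order: [22, 43, 4, 35, 24, 42, 11, 20, 18, 36, 34, 40]
Tree (level-order array): [22, 4, 43, None, 11, 35, None, None, 20, 24, 42, 18, None, None, 34, 36, None, None, None, None, None, None, 40]
Compute height bottom-up (empty subtree = -1):
  height(18) = 1 + max(-1, -1) = 0
  height(20) = 1 + max(0, -1) = 1
  height(11) = 1 + max(-1, 1) = 2
  height(4) = 1 + max(-1, 2) = 3
  height(34) = 1 + max(-1, -1) = 0
  height(24) = 1 + max(-1, 0) = 1
  height(40) = 1 + max(-1, -1) = 0
  height(36) = 1 + max(-1, 0) = 1
  height(42) = 1 + max(1, -1) = 2
  height(35) = 1 + max(1, 2) = 3
  height(43) = 1 + max(3, -1) = 4
  height(22) = 1 + max(3, 4) = 5
Height = 5


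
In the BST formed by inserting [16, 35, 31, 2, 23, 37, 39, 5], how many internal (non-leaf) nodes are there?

Tree built from: [16, 35, 31, 2, 23, 37, 39, 5]
Tree (level-order array): [16, 2, 35, None, 5, 31, 37, None, None, 23, None, None, 39]
Rule: An internal node has at least one child.
Per-node child counts:
  node 16: 2 child(ren)
  node 2: 1 child(ren)
  node 5: 0 child(ren)
  node 35: 2 child(ren)
  node 31: 1 child(ren)
  node 23: 0 child(ren)
  node 37: 1 child(ren)
  node 39: 0 child(ren)
Matching nodes: [16, 2, 35, 31, 37]
Count of internal (non-leaf) nodes: 5


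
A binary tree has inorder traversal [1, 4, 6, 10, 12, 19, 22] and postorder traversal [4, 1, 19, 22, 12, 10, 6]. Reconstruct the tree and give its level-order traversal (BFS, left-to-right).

Inorder:   [1, 4, 6, 10, 12, 19, 22]
Postorder: [4, 1, 19, 22, 12, 10, 6]
Algorithm: postorder visits root last, so walk postorder right-to-left;
each value is the root of the current inorder slice — split it at that
value, recurse on the right subtree first, then the left.
Recursive splits:
  root=6; inorder splits into left=[1, 4], right=[10, 12, 19, 22]
  root=10; inorder splits into left=[], right=[12, 19, 22]
  root=12; inorder splits into left=[], right=[19, 22]
  root=22; inorder splits into left=[19], right=[]
  root=19; inorder splits into left=[], right=[]
  root=1; inorder splits into left=[], right=[4]
  root=4; inorder splits into left=[], right=[]
Reconstructed level-order: [6, 1, 10, 4, 12, 22, 19]


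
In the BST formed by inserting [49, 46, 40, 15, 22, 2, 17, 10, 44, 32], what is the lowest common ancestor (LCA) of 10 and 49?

Tree insertion order: [49, 46, 40, 15, 22, 2, 17, 10, 44, 32]
Tree (level-order array): [49, 46, None, 40, None, 15, 44, 2, 22, None, None, None, 10, 17, 32]
In a BST, the LCA of p=10, q=49 is the first node v on the
root-to-leaf path with p <= v <= q (go left if both < v, right if both > v).
Walk from root:
  at 49: 10 <= 49 <= 49, this is the LCA
LCA = 49


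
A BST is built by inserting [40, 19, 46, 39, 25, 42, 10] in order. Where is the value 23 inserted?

Starting tree (level order): [40, 19, 46, 10, 39, 42, None, None, None, 25]
Insertion path: 40 -> 19 -> 39 -> 25
Result: insert 23 as left child of 25
Final tree (level order): [40, 19, 46, 10, 39, 42, None, None, None, 25, None, None, None, 23]


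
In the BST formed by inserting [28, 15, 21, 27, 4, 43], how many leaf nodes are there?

Tree built from: [28, 15, 21, 27, 4, 43]
Tree (level-order array): [28, 15, 43, 4, 21, None, None, None, None, None, 27]
Rule: A leaf has 0 children.
Per-node child counts:
  node 28: 2 child(ren)
  node 15: 2 child(ren)
  node 4: 0 child(ren)
  node 21: 1 child(ren)
  node 27: 0 child(ren)
  node 43: 0 child(ren)
Matching nodes: [4, 27, 43]
Count of leaf nodes: 3


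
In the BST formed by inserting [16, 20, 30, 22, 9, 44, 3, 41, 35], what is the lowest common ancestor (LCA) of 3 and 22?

Tree insertion order: [16, 20, 30, 22, 9, 44, 3, 41, 35]
Tree (level-order array): [16, 9, 20, 3, None, None, 30, None, None, 22, 44, None, None, 41, None, 35]
In a BST, the LCA of p=3, q=22 is the first node v on the
root-to-leaf path with p <= v <= q (go left if both < v, right if both > v).
Walk from root:
  at 16: 3 <= 16 <= 22, this is the LCA
LCA = 16


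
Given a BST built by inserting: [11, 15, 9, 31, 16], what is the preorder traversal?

Tree insertion order: [11, 15, 9, 31, 16]
Tree (level-order array): [11, 9, 15, None, None, None, 31, 16]
Preorder traversal: [11, 9, 15, 31, 16]


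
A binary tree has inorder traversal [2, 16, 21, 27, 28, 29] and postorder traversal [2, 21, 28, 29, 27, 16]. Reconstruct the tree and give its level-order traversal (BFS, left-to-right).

Inorder:   [2, 16, 21, 27, 28, 29]
Postorder: [2, 21, 28, 29, 27, 16]
Algorithm: postorder visits root last, so walk postorder right-to-left;
each value is the root of the current inorder slice — split it at that
value, recurse on the right subtree first, then the left.
Recursive splits:
  root=16; inorder splits into left=[2], right=[21, 27, 28, 29]
  root=27; inorder splits into left=[21], right=[28, 29]
  root=29; inorder splits into left=[28], right=[]
  root=28; inorder splits into left=[], right=[]
  root=21; inorder splits into left=[], right=[]
  root=2; inorder splits into left=[], right=[]
Reconstructed level-order: [16, 2, 27, 21, 29, 28]


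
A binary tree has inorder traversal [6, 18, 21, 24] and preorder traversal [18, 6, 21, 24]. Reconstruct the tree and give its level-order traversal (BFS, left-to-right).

Inorder:  [6, 18, 21, 24]
Preorder: [18, 6, 21, 24]
Algorithm: preorder visits root first, so consume preorder in order;
for each root, split the current inorder slice at that value into
left-subtree inorder and right-subtree inorder, then recurse.
Recursive splits:
  root=18; inorder splits into left=[6], right=[21, 24]
  root=6; inorder splits into left=[], right=[]
  root=21; inorder splits into left=[], right=[24]
  root=24; inorder splits into left=[], right=[]
Reconstructed level-order: [18, 6, 21, 24]


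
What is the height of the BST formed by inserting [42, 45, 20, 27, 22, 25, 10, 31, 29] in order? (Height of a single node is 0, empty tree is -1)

Insertion order: [42, 45, 20, 27, 22, 25, 10, 31, 29]
Tree (level-order array): [42, 20, 45, 10, 27, None, None, None, None, 22, 31, None, 25, 29]
Compute height bottom-up (empty subtree = -1):
  height(10) = 1 + max(-1, -1) = 0
  height(25) = 1 + max(-1, -1) = 0
  height(22) = 1 + max(-1, 0) = 1
  height(29) = 1 + max(-1, -1) = 0
  height(31) = 1 + max(0, -1) = 1
  height(27) = 1 + max(1, 1) = 2
  height(20) = 1 + max(0, 2) = 3
  height(45) = 1 + max(-1, -1) = 0
  height(42) = 1 + max(3, 0) = 4
Height = 4


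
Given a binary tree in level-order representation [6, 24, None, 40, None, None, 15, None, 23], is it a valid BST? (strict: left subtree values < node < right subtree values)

Level-order array: [6, 24, None, 40, None, None, 15, None, 23]
Validate using subtree bounds (lo, hi): at each node, require lo < value < hi,
then recurse left with hi=value and right with lo=value.
Preorder trace (stopping at first violation):
  at node 6 with bounds (-inf, +inf): OK
  at node 24 with bounds (-inf, 6): VIOLATION
Node 24 violates its bound: not (-inf < 24 < 6).
Result: Not a valid BST


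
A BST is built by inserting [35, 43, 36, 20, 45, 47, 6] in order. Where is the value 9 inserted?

Starting tree (level order): [35, 20, 43, 6, None, 36, 45, None, None, None, None, None, 47]
Insertion path: 35 -> 20 -> 6
Result: insert 9 as right child of 6
Final tree (level order): [35, 20, 43, 6, None, 36, 45, None, 9, None, None, None, 47]


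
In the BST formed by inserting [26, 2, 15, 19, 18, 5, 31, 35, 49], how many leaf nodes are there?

Tree built from: [26, 2, 15, 19, 18, 5, 31, 35, 49]
Tree (level-order array): [26, 2, 31, None, 15, None, 35, 5, 19, None, 49, None, None, 18]
Rule: A leaf has 0 children.
Per-node child counts:
  node 26: 2 child(ren)
  node 2: 1 child(ren)
  node 15: 2 child(ren)
  node 5: 0 child(ren)
  node 19: 1 child(ren)
  node 18: 0 child(ren)
  node 31: 1 child(ren)
  node 35: 1 child(ren)
  node 49: 0 child(ren)
Matching nodes: [5, 18, 49]
Count of leaf nodes: 3


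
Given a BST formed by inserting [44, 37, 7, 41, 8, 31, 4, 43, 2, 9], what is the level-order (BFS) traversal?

Tree insertion order: [44, 37, 7, 41, 8, 31, 4, 43, 2, 9]
Tree (level-order array): [44, 37, None, 7, 41, 4, 8, None, 43, 2, None, None, 31, None, None, None, None, 9]
BFS from the root, enqueuing left then right child of each popped node:
  queue [44] -> pop 44, enqueue [37], visited so far: [44]
  queue [37] -> pop 37, enqueue [7, 41], visited so far: [44, 37]
  queue [7, 41] -> pop 7, enqueue [4, 8], visited so far: [44, 37, 7]
  queue [41, 4, 8] -> pop 41, enqueue [43], visited so far: [44, 37, 7, 41]
  queue [4, 8, 43] -> pop 4, enqueue [2], visited so far: [44, 37, 7, 41, 4]
  queue [8, 43, 2] -> pop 8, enqueue [31], visited so far: [44, 37, 7, 41, 4, 8]
  queue [43, 2, 31] -> pop 43, enqueue [none], visited so far: [44, 37, 7, 41, 4, 8, 43]
  queue [2, 31] -> pop 2, enqueue [none], visited so far: [44, 37, 7, 41, 4, 8, 43, 2]
  queue [31] -> pop 31, enqueue [9], visited so far: [44, 37, 7, 41, 4, 8, 43, 2, 31]
  queue [9] -> pop 9, enqueue [none], visited so far: [44, 37, 7, 41, 4, 8, 43, 2, 31, 9]
Result: [44, 37, 7, 41, 4, 8, 43, 2, 31, 9]


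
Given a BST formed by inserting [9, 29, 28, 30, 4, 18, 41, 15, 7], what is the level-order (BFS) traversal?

Tree insertion order: [9, 29, 28, 30, 4, 18, 41, 15, 7]
Tree (level-order array): [9, 4, 29, None, 7, 28, 30, None, None, 18, None, None, 41, 15]
BFS from the root, enqueuing left then right child of each popped node:
  queue [9] -> pop 9, enqueue [4, 29], visited so far: [9]
  queue [4, 29] -> pop 4, enqueue [7], visited so far: [9, 4]
  queue [29, 7] -> pop 29, enqueue [28, 30], visited so far: [9, 4, 29]
  queue [7, 28, 30] -> pop 7, enqueue [none], visited so far: [9, 4, 29, 7]
  queue [28, 30] -> pop 28, enqueue [18], visited so far: [9, 4, 29, 7, 28]
  queue [30, 18] -> pop 30, enqueue [41], visited so far: [9, 4, 29, 7, 28, 30]
  queue [18, 41] -> pop 18, enqueue [15], visited so far: [9, 4, 29, 7, 28, 30, 18]
  queue [41, 15] -> pop 41, enqueue [none], visited so far: [9, 4, 29, 7, 28, 30, 18, 41]
  queue [15] -> pop 15, enqueue [none], visited so far: [9, 4, 29, 7, 28, 30, 18, 41, 15]
Result: [9, 4, 29, 7, 28, 30, 18, 41, 15]


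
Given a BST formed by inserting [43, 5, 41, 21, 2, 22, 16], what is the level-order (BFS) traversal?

Tree insertion order: [43, 5, 41, 21, 2, 22, 16]
Tree (level-order array): [43, 5, None, 2, 41, None, None, 21, None, 16, 22]
BFS from the root, enqueuing left then right child of each popped node:
  queue [43] -> pop 43, enqueue [5], visited so far: [43]
  queue [5] -> pop 5, enqueue [2, 41], visited so far: [43, 5]
  queue [2, 41] -> pop 2, enqueue [none], visited so far: [43, 5, 2]
  queue [41] -> pop 41, enqueue [21], visited so far: [43, 5, 2, 41]
  queue [21] -> pop 21, enqueue [16, 22], visited so far: [43, 5, 2, 41, 21]
  queue [16, 22] -> pop 16, enqueue [none], visited so far: [43, 5, 2, 41, 21, 16]
  queue [22] -> pop 22, enqueue [none], visited so far: [43, 5, 2, 41, 21, 16, 22]
Result: [43, 5, 2, 41, 21, 16, 22]


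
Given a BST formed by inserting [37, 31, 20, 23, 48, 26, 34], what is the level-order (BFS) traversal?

Tree insertion order: [37, 31, 20, 23, 48, 26, 34]
Tree (level-order array): [37, 31, 48, 20, 34, None, None, None, 23, None, None, None, 26]
BFS from the root, enqueuing left then right child of each popped node:
  queue [37] -> pop 37, enqueue [31, 48], visited so far: [37]
  queue [31, 48] -> pop 31, enqueue [20, 34], visited so far: [37, 31]
  queue [48, 20, 34] -> pop 48, enqueue [none], visited so far: [37, 31, 48]
  queue [20, 34] -> pop 20, enqueue [23], visited so far: [37, 31, 48, 20]
  queue [34, 23] -> pop 34, enqueue [none], visited so far: [37, 31, 48, 20, 34]
  queue [23] -> pop 23, enqueue [26], visited so far: [37, 31, 48, 20, 34, 23]
  queue [26] -> pop 26, enqueue [none], visited so far: [37, 31, 48, 20, 34, 23, 26]
Result: [37, 31, 48, 20, 34, 23, 26]


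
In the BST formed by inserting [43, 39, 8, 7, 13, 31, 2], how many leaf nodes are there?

Tree built from: [43, 39, 8, 7, 13, 31, 2]
Tree (level-order array): [43, 39, None, 8, None, 7, 13, 2, None, None, 31]
Rule: A leaf has 0 children.
Per-node child counts:
  node 43: 1 child(ren)
  node 39: 1 child(ren)
  node 8: 2 child(ren)
  node 7: 1 child(ren)
  node 2: 0 child(ren)
  node 13: 1 child(ren)
  node 31: 0 child(ren)
Matching nodes: [2, 31]
Count of leaf nodes: 2


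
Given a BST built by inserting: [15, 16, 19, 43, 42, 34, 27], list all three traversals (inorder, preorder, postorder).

Tree insertion order: [15, 16, 19, 43, 42, 34, 27]
Tree (level-order array): [15, None, 16, None, 19, None, 43, 42, None, 34, None, 27]
Inorder (L, root, R): [15, 16, 19, 27, 34, 42, 43]
Preorder (root, L, R): [15, 16, 19, 43, 42, 34, 27]
Postorder (L, R, root): [27, 34, 42, 43, 19, 16, 15]


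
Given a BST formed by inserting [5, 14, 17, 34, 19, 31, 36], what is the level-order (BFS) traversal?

Tree insertion order: [5, 14, 17, 34, 19, 31, 36]
Tree (level-order array): [5, None, 14, None, 17, None, 34, 19, 36, None, 31]
BFS from the root, enqueuing left then right child of each popped node:
  queue [5] -> pop 5, enqueue [14], visited so far: [5]
  queue [14] -> pop 14, enqueue [17], visited so far: [5, 14]
  queue [17] -> pop 17, enqueue [34], visited so far: [5, 14, 17]
  queue [34] -> pop 34, enqueue [19, 36], visited so far: [5, 14, 17, 34]
  queue [19, 36] -> pop 19, enqueue [31], visited so far: [5, 14, 17, 34, 19]
  queue [36, 31] -> pop 36, enqueue [none], visited so far: [5, 14, 17, 34, 19, 36]
  queue [31] -> pop 31, enqueue [none], visited so far: [5, 14, 17, 34, 19, 36, 31]
Result: [5, 14, 17, 34, 19, 36, 31]


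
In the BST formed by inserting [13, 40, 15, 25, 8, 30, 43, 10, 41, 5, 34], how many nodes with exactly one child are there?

Tree built from: [13, 40, 15, 25, 8, 30, 43, 10, 41, 5, 34]
Tree (level-order array): [13, 8, 40, 5, 10, 15, 43, None, None, None, None, None, 25, 41, None, None, 30, None, None, None, 34]
Rule: These are nodes with exactly 1 non-null child.
Per-node child counts:
  node 13: 2 child(ren)
  node 8: 2 child(ren)
  node 5: 0 child(ren)
  node 10: 0 child(ren)
  node 40: 2 child(ren)
  node 15: 1 child(ren)
  node 25: 1 child(ren)
  node 30: 1 child(ren)
  node 34: 0 child(ren)
  node 43: 1 child(ren)
  node 41: 0 child(ren)
Matching nodes: [15, 25, 30, 43]
Count of nodes with exactly one child: 4


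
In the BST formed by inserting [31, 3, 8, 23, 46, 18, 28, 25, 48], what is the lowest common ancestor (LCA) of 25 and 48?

Tree insertion order: [31, 3, 8, 23, 46, 18, 28, 25, 48]
Tree (level-order array): [31, 3, 46, None, 8, None, 48, None, 23, None, None, 18, 28, None, None, 25]
In a BST, the LCA of p=25, q=48 is the first node v on the
root-to-leaf path with p <= v <= q (go left if both < v, right if both > v).
Walk from root:
  at 31: 25 <= 31 <= 48, this is the LCA
LCA = 31


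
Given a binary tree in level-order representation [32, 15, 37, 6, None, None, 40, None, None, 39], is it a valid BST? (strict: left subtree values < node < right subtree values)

Level-order array: [32, 15, 37, 6, None, None, 40, None, None, 39]
Validate using subtree bounds (lo, hi): at each node, require lo < value < hi,
then recurse left with hi=value and right with lo=value.
Preorder trace (stopping at first violation):
  at node 32 with bounds (-inf, +inf): OK
  at node 15 with bounds (-inf, 32): OK
  at node 6 with bounds (-inf, 15): OK
  at node 37 with bounds (32, +inf): OK
  at node 40 with bounds (37, +inf): OK
  at node 39 with bounds (37, 40): OK
No violation found at any node.
Result: Valid BST


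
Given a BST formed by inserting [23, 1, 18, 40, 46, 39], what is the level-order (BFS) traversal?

Tree insertion order: [23, 1, 18, 40, 46, 39]
Tree (level-order array): [23, 1, 40, None, 18, 39, 46]
BFS from the root, enqueuing left then right child of each popped node:
  queue [23] -> pop 23, enqueue [1, 40], visited so far: [23]
  queue [1, 40] -> pop 1, enqueue [18], visited so far: [23, 1]
  queue [40, 18] -> pop 40, enqueue [39, 46], visited so far: [23, 1, 40]
  queue [18, 39, 46] -> pop 18, enqueue [none], visited so far: [23, 1, 40, 18]
  queue [39, 46] -> pop 39, enqueue [none], visited so far: [23, 1, 40, 18, 39]
  queue [46] -> pop 46, enqueue [none], visited so far: [23, 1, 40, 18, 39, 46]
Result: [23, 1, 40, 18, 39, 46]


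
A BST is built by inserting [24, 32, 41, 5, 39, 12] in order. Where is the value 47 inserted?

Starting tree (level order): [24, 5, 32, None, 12, None, 41, None, None, 39]
Insertion path: 24 -> 32 -> 41
Result: insert 47 as right child of 41
Final tree (level order): [24, 5, 32, None, 12, None, 41, None, None, 39, 47]


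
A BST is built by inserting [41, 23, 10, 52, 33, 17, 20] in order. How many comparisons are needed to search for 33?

Search path for 33: 41 -> 23 -> 33
Found: True
Comparisons: 3


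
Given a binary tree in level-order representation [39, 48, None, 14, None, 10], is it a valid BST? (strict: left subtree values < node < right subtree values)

Level-order array: [39, 48, None, 14, None, 10]
Validate using subtree bounds (lo, hi): at each node, require lo < value < hi,
then recurse left with hi=value and right with lo=value.
Preorder trace (stopping at first violation):
  at node 39 with bounds (-inf, +inf): OK
  at node 48 with bounds (-inf, 39): VIOLATION
Node 48 violates its bound: not (-inf < 48 < 39).
Result: Not a valid BST


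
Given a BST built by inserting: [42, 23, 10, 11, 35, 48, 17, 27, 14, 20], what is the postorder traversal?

Tree insertion order: [42, 23, 10, 11, 35, 48, 17, 27, 14, 20]
Tree (level-order array): [42, 23, 48, 10, 35, None, None, None, 11, 27, None, None, 17, None, None, 14, 20]
Postorder traversal: [14, 20, 17, 11, 10, 27, 35, 23, 48, 42]


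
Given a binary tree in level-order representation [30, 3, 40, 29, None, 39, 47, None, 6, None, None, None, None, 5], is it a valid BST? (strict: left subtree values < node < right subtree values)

Level-order array: [30, 3, 40, 29, None, 39, 47, None, 6, None, None, None, None, 5]
Validate using subtree bounds (lo, hi): at each node, require lo < value < hi,
then recurse left with hi=value and right with lo=value.
Preorder trace (stopping at first violation):
  at node 30 with bounds (-inf, +inf): OK
  at node 3 with bounds (-inf, 30): OK
  at node 29 with bounds (-inf, 3): VIOLATION
Node 29 violates its bound: not (-inf < 29 < 3).
Result: Not a valid BST


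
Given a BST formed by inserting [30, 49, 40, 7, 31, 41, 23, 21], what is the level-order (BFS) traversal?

Tree insertion order: [30, 49, 40, 7, 31, 41, 23, 21]
Tree (level-order array): [30, 7, 49, None, 23, 40, None, 21, None, 31, 41]
BFS from the root, enqueuing left then right child of each popped node:
  queue [30] -> pop 30, enqueue [7, 49], visited so far: [30]
  queue [7, 49] -> pop 7, enqueue [23], visited so far: [30, 7]
  queue [49, 23] -> pop 49, enqueue [40], visited so far: [30, 7, 49]
  queue [23, 40] -> pop 23, enqueue [21], visited so far: [30, 7, 49, 23]
  queue [40, 21] -> pop 40, enqueue [31, 41], visited so far: [30, 7, 49, 23, 40]
  queue [21, 31, 41] -> pop 21, enqueue [none], visited so far: [30, 7, 49, 23, 40, 21]
  queue [31, 41] -> pop 31, enqueue [none], visited so far: [30, 7, 49, 23, 40, 21, 31]
  queue [41] -> pop 41, enqueue [none], visited so far: [30, 7, 49, 23, 40, 21, 31, 41]
Result: [30, 7, 49, 23, 40, 21, 31, 41]


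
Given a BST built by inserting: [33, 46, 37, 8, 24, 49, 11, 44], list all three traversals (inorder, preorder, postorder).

Tree insertion order: [33, 46, 37, 8, 24, 49, 11, 44]
Tree (level-order array): [33, 8, 46, None, 24, 37, 49, 11, None, None, 44]
Inorder (L, root, R): [8, 11, 24, 33, 37, 44, 46, 49]
Preorder (root, L, R): [33, 8, 24, 11, 46, 37, 44, 49]
Postorder (L, R, root): [11, 24, 8, 44, 37, 49, 46, 33]


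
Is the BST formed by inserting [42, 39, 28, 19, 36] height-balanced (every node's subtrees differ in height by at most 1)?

Tree (level-order array): [42, 39, None, 28, None, 19, 36]
Definition: a tree is height-balanced if, at every node, |h(left) - h(right)| <= 1 (empty subtree has height -1).
Bottom-up per-node check:
  node 19: h_left=-1, h_right=-1, diff=0 [OK], height=0
  node 36: h_left=-1, h_right=-1, diff=0 [OK], height=0
  node 28: h_left=0, h_right=0, diff=0 [OK], height=1
  node 39: h_left=1, h_right=-1, diff=2 [FAIL (|1--1|=2 > 1)], height=2
  node 42: h_left=2, h_right=-1, diff=3 [FAIL (|2--1|=3 > 1)], height=3
Node 39 violates the condition: |1 - -1| = 2 > 1.
Result: Not balanced


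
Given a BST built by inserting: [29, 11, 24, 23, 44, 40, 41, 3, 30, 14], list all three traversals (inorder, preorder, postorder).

Tree insertion order: [29, 11, 24, 23, 44, 40, 41, 3, 30, 14]
Tree (level-order array): [29, 11, 44, 3, 24, 40, None, None, None, 23, None, 30, 41, 14]
Inorder (L, root, R): [3, 11, 14, 23, 24, 29, 30, 40, 41, 44]
Preorder (root, L, R): [29, 11, 3, 24, 23, 14, 44, 40, 30, 41]
Postorder (L, R, root): [3, 14, 23, 24, 11, 30, 41, 40, 44, 29]


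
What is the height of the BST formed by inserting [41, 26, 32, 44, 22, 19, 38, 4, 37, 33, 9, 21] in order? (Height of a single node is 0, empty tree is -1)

Insertion order: [41, 26, 32, 44, 22, 19, 38, 4, 37, 33, 9, 21]
Tree (level-order array): [41, 26, 44, 22, 32, None, None, 19, None, None, 38, 4, 21, 37, None, None, 9, None, None, 33]
Compute height bottom-up (empty subtree = -1):
  height(9) = 1 + max(-1, -1) = 0
  height(4) = 1 + max(-1, 0) = 1
  height(21) = 1 + max(-1, -1) = 0
  height(19) = 1 + max(1, 0) = 2
  height(22) = 1 + max(2, -1) = 3
  height(33) = 1 + max(-1, -1) = 0
  height(37) = 1 + max(0, -1) = 1
  height(38) = 1 + max(1, -1) = 2
  height(32) = 1 + max(-1, 2) = 3
  height(26) = 1 + max(3, 3) = 4
  height(44) = 1 + max(-1, -1) = 0
  height(41) = 1 + max(4, 0) = 5
Height = 5


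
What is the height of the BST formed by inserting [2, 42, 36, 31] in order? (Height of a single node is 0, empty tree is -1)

Insertion order: [2, 42, 36, 31]
Tree (level-order array): [2, None, 42, 36, None, 31]
Compute height bottom-up (empty subtree = -1):
  height(31) = 1 + max(-1, -1) = 0
  height(36) = 1 + max(0, -1) = 1
  height(42) = 1 + max(1, -1) = 2
  height(2) = 1 + max(-1, 2) = 3
Height = 3


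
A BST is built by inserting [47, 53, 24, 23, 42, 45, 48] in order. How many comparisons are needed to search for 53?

Search path for 53: 47 -> 53
Found: True
Comparisons: 2


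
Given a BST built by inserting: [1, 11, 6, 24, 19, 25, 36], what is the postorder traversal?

Tree insertion order: [1, 11, 6, 24, 19, 25, 36]
Tree (level-order array): [1, None, 11, 6, 24, None, None, 19, 25, None, None, None, 36]
Postorder traversal: [6, 19, 36, 25, 24, 11, 1]


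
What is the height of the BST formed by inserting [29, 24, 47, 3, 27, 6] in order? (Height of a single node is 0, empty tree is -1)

Insertion order: [29, 24, 47, 3, 27, 6]
Tree (level-order array): [29, 24, 47, 3, 27, None, None, None, 6]
Compute height bottom-up (empty subtree = -1):
  height(6) = 1 + max(-1, -1) = 0
  height(3) = 1 + max(-1, 0) = 1
  height(27) = 1 + max(-1, -1) = 0
  height(24) = 1 + max(1, 0) = 2
  height(47) = 1 + max(-1, -1) = 0
  height(29) = 1 + max(2, 0) = 3
Height = 3


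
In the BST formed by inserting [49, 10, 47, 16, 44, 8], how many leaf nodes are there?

Tree built from: [49, 10, 47, 16, 44, 8]
Tree (level-order array): [49, 10, None, 8, 47, None, None, 16, None, None, 44]
Rule: A leaf has 0 children.
Per-node child counts:
  node 49: 1 child(ren)
  node 10: 2 child(ren)
  node 8: 0 child(ren)
  node 47: 1 child(ren)
  node 16: 1 child(ren)
  node 44: 0 child(ren)
Matching nodes: [8, 44]
Count of leaf nodes: 2


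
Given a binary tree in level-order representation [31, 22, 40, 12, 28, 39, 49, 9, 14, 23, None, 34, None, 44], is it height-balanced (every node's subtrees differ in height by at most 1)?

Tree (level-order array): [31, 22, 40, 12, 28, 39, 49, 9, 14, 23, None, 34, None, 44]
Definition: a tree is height-balanced if, at every node, |h(left) - h(right)| <= 1 (empty subtree has height -1).
Bottom-up per-node check:
  node 9: h_left=-1, h_right=-1, diff=0 [OK], height=0
  node 14: h_left=-1, h_right=-1, diff=0 [OK], height=0
  node 12: h_left=0, h_right=0, diff=0 [OK], height=1
  node 23: h_left=-1, h_right=-1, diff=0 [OK], height=0
  node 28: h_left=0, h_right=-1, diff=1 [OK], height=1
  node 22: h_left=1, h_right=1, diff=0 [OK], height=2
  node 34: h_left=-1, h_right=-1, diff=0 [OK], height=0
  node 39: h_left=0, h_right=-1, diff=1 [OK], height=1
  node 44: h_left=-1, h_right=-1, diff=0 [OK], height=0
  node 49: h_left=0, h_right=-1, diff=1 [OK], height=1
  node 40: h_left=1, h_right=1, diff=0 [OK], height=2
  node 31: h_left=2, h_right=2, diff=0 [OK], height=3
All nodes satisfy the balance condition.
Result: Balanced


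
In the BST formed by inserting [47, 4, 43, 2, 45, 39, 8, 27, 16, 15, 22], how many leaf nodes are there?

Tree built from: [47, 4, 43, 2, 45, 39, 8, 27, 16, 15, 22]
Tree (level-order array): [47, 4, None, 2, 43, None, None, 39, 45, 8, None, None, None, None, 27, 16, None, 15, 22]
Rule: A leaf has 0 children.
Per-node child counts:
  node 47: 1 child(ren)
  node 4: 2 child(ren)
  node 2: 0 child(ren)
  node 43: 2 child(ren)
  node 39: 1 child(ren)
  node 8: 1 child(ren)
  node 27: 1 child(ren)
  node 16: 2 child(ren)
  node 15: 0 child(ren)
  node 22: 0 child(ren)
  node 45: 0 child(ren)
Matching nodes: [2, 15, 22, 45]
Count of leaf nodes: 4


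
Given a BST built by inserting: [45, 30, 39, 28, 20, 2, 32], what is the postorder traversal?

Tree insertion order: [45, 30, 39, 28, 20, 2, 32]
Tree (level-order array): [45, 30, None, 28, 39, 20, None, 32, None, 2]
Postorder traversal: [2, 20, 28, 32, 39, 30, 45]


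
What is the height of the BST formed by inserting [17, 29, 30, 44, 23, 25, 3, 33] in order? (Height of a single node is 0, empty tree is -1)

Insertion order: [17, 29, 30, 44, 23, 25, 3, 33]
Tree (level-order array): [17, 3, 29, None, None, 23, 30, None, 25, None, 44, None, None, 33]
Compute height bottom-up (empty subtree = -1):
  height(3) = 1 + max(-1, -1) = 0
  height(25) = 1 + max(-1, -1) = 0
  height(23) = 1 + max(-1, 0) = 1
  height(33) = 1 + max(-1, -1) = 0
  height(44) = 1 + max(0, -1) = 1
  height(30) = 1 + max(-1, 1) = 2
  height(29) = 1 + max(1, 2) = 3
  height(17) = 1 + max(0, 3) = 4
Height = 4


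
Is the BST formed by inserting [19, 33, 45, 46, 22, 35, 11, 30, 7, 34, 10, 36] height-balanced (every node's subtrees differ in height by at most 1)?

Tree (level-order array): [19, 11, 33, 7, None, 22, 45, None, 10, None, 30, 35, 46, None, None, None, None, 34, 36]
Definition: a tree is height-balanced if, at every node, |h(left) - h(right)| <= 1 (empty subtree has height -1).
Bottom-up per-node check:
  node 10: h_left=-1, h_right=-1, diff=0 [OK], height=0
  node 7: h_left=-1, h_right=0, diff=1 [OK], height=1
  node 11: h_left=1, h_right=-1, diff=2 [FAIL (|1--1|=2 > 1)], height=2
  node 30: h_left=-1, h_right=-1, diff=0 [OK], height=0
  node 22: h_left=-1, h_right=0, diff=1 [OK], height=1
  node 34: h_left=-1, h_right=-1, diff=0 [OK], height=0
  node 36: h_left=-1, h_right=-1, diff=0 [OK], height=0
  node 35: h_left=0, h_right=0, diff=0 [OK], height=1
  node 46: h_left=-1, h_right=-1, diff=0 [OK], height=0
  node 45: h_left=1, h_right=0, diff=1 [OK], height=2
  node 33: h_left=1, h_right=2, diff=1 [OK], height=3
  node 19: h_left=2, h_right=3, diff=1 [OK], height=4
Node 11 violates the condition: |1 - -1| = 2 > 1.
Result: Not balanced


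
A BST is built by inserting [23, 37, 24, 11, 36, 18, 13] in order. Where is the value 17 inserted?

Starting tree (level order): [23, 11, 37, None, 18, 24, None, 13, None, None, 36]
Insertion path: 23 -> 11 -> 18 -> 13
Result: insert 17 as right child of 13
Final tree (level order): [23, 11, 37, None, 18, 24, None, 13, None, None, 36, None, 17]


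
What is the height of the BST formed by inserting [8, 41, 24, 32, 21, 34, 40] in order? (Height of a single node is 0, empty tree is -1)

Insertion order: [8, 41, 24, 32, 21, 34, 40]
Tree (level-order array): [8, None, 41, 24, None, 21, 32, None, None, None, 34, None, 40]
Compute height bottom-up (empty subtree = -1):
  height(21) = 1 + max(-1, -1) = 0
  height(40) = 1 + max(-1, -1) = 0
  height(34) = 1 + max(-1, 0) = 1
  height(32) = 1 + max(-1, 1) = 2
  height(24) = 1 + max(0, 2) = 3
  height(41) = 1 + max(3, -1) = 4
  height(8) = 1 + max(-1, 4) = 5
Height = 5


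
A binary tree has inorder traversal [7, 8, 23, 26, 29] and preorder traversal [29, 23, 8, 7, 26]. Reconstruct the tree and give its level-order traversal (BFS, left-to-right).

Inorder:  [7, 8, 23, 26, 29]
Preorder: [29, 23, 8, 7, 26]
Algorithm: preorder visits root first, so consume preorder in order;
for each root, split the current inorder slice at that value into
left-subtree inorder and right-subtree inorder, then recurse.
Recursive splits:
  root=29; inorder splits into left=[7, 8, 23, 26], right=[]
  root=23; inorder splits into left=[7, 8], right=[26]
  root=8; inorder splits into left=[7], right=[]
  root=7; inorder splits into left=[], right=[]
  root=26; inorder splits into left=[], right=[]
Reconstructed level-order: [29, 23, 8, 26, 7]
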